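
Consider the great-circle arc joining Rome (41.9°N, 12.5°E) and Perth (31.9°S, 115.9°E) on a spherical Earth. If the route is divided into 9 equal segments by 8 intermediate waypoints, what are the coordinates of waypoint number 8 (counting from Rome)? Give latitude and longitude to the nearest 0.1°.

≈ 24.0°S, 103.7°E

Convert each endpoint to a unit vector on the sphere (x = cos φ cos λ, y = cos φ sin λ, z = sin φ).
The central angle between the endpoints is δ = arccos(p₁·p₂) ≈ 2.094 rad (120.0°).
Interpolate at f = 8/9 with slerp weights a = sin((1−f)δ)/sin δ ≈ 0.266, b = sin(fδ)/sin δ ≈ 1.106.
p = a·p₁ + b·p₂ ≈ (-0.217, 0.887, -0.407); φ = arcsin(p_z) ≈ -24.00°, λ = atan2(p_y, p_x) ≈ 103.73°.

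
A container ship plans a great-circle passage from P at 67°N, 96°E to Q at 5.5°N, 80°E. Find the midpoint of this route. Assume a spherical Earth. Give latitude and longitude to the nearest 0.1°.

From cos δ = sin φ₁ sin φ₂ + cos φ₁ cos φ₂ cos Δλ, the central angle is δ ≈ 1.090 rad (62.5°).
Interpolate at f = 1/2 with slerp weights a = sin((1−f)δ)/sin δ ≈ 0.585, b = sin(fδ)/sin δ ≈ 0.585.
p = a·p₁ + b·p₂ ≈ (0.077, 0.800, 0.594); φ = arcsin(p_z) ≈ 36.47°, λ = atan2(p_y, p_x) ≈ 84.49°.

≈ 36.5°N, 84.5°E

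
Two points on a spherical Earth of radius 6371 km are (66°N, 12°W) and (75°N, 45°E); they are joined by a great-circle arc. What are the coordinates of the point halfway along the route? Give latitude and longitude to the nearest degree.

From cos δ = sin φ₁ sin φ₂ + cos φ₁ cos φ₂ cos Δλ, the central angle is δ ≈ 0.349 rad (20.0°).
Interpolate at f = 1/2 with slerp weights a = sin((1−f)δ)/sin δ ≈ 0.508, b = sin(fδ)/sin δ ≈ 0.508.
p = a·p₁ + b·p₂ ≈ (0.295, 0.050, 0.954); φ = arcsin(p_z) ≈ 72.60°, λ = atan2(p_y, p_x) ≈ 9.62°.

≈ (73°N, 10°E)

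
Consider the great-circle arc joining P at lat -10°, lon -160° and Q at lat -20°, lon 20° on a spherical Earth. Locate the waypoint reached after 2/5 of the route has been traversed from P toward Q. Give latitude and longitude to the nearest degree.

The haversine formula gives a central angle δ ≈ 2.618 rad (150.0°) between the endpoints.
Interpolate at f = 2/5 with slerp weights a = sin((1−f)δ)/sin δ ≈ 2.000, b = sin(fδ)/sin δ ≈ 1.732.
p = a·p₁ + b·p₂ ≈ (-0.321, -0.117, -0.940); φ = arcsin(p_z) ≈ -70.00°, λ = atan2(p_y, p_x) ≈ -160.00°.

≈ lat -70°, lon -160°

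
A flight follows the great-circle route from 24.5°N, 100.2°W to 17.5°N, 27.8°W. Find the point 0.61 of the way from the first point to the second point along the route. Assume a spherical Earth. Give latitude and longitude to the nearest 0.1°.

≈ 24.4°N, 54.9°W

Write both endpoints as unit vectors p₁, p₂ with components (cos φ cos λ, cos φ sin λ, sin φ).
The central angle between the endpoints is δ = arccos(p₁·p₂) ≈ 1.173 rad (67.2°).
Interpolate at f = 0.61 with slerp weights a = sin((1−f)δ)/sin δ ≈ 0.479, b = sin(fδ)/sin δ ≈ 0.712.
p = a·p₁ + b·p₂ ≈ (0.523, -0.746, 0.413); φ = arcsin(p_z) ≈ 24.37°, λ = atan2(p_y, p_x) ≈ -54.95°.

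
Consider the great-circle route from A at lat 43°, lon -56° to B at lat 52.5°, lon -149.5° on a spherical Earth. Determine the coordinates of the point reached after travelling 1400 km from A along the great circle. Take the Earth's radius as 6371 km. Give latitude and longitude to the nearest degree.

≈ lat 51°, lon -70°

The haversine formula gives a central angle δ ≈ 1.031 rad (59.1°) between the endpoints. The total great-circle distance is δ·R ≈ 1.031 × 6371 ≈ 6569 km, so the target fraction is f = 1400/6569 ≈ 0.213.
Interpolate at f ≈ 0.213 with slerp weights a = sin((1−f)δ)/sin δ ≈ 0.845, b = sin(fδ)/sin δ ≈ 0.254.
p = a·p₁ + b·p₂ ≈ (0.212, -0.591, 0.778); φ = arcsin(p_z) ≈ 51.09°, λ = atan2(p_y, p_x) ≈ -70.23°.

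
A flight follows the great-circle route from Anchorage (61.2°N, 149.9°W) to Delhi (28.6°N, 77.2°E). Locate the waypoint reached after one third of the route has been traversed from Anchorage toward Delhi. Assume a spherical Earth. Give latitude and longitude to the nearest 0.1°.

≈ 71.2°N, 141.9°E

Write both endpoints as unit vectors p₁, p₂ with components (cos φ cos λ, cos φ sin λ, sin φ).
The central angle between the endpoints is δ = arccos(p₁·p₂) ≈ 1.439 rad (82.4°).
Interpolate at f = 1/3 with slerp weights a = sin((1−f)δ)/sin δ ≈ 0.826, b = sin(fδ)/sin δ ≈ 0.465.
p = a·p₁ + b·p₂ ≈ (-0.254, 0.199, 0.947); φ = arcsin(p_z) ≈ 71.19°, λ = atan2(p_y, p_x) ≈ 141.89°.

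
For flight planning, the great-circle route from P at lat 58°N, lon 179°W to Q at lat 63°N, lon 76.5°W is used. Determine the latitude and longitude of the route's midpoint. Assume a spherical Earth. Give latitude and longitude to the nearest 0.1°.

≈ lat 70.4°N, lon 133.2°W

Write both endpoints as unit vectors p₁, p₂ with components (cos φ cos λ, cos φ sin λ, sin φ).
The central angle between the endpoints is δ = arccos(p₁·p₂) ≈ 0.790 rad (45.3°).
Interpolate at f = 1/2 with slerp weights a = sin((1−f)δ)/sin δ ≈ 0.542, b = sin(fδ)/sin δ ≈ 0.542.
p = a·p₁ + b·p₂ ≈ (-0.230, -0.244, 0.942); φ = arcsin(p_z) ≈ 70.42°, λ = atan2(p_y, p_x) ≈ -133.24°.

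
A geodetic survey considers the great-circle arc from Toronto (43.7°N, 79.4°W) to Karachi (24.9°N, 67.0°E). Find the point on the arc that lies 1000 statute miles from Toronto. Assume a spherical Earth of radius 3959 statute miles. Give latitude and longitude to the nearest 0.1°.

Convert each endpoint to a unit vector on the sphere (x = cos φ cos λ, y = cos φ sin λ, z = sin φ).
The central angle between the endpoints is δ = arccos(p₁·p₂) ≈ 1.829 rad (104.8°). The total great-circle distance is δ·R ≈ 1.829 × 3959 ≈ 7241 mi, so the target fraction is f = 1000/7241 ≈ 0.138.
Interpolate at f ≈ 0.138 with slerp weights a = sin((1−f)δ)/sin δ ≈ 1.034, b = sin(fδ)/sin δ ≈ 0.258.
p = a·p₁ + b·p₂ ≈ (0.229, -0.519, 0.823); φ = arcsin(p_z) ≈ 55.42°, λ = atan2(p_y, p_x) ≈ -66.18°.

≈ 55.4°N, 66.2°W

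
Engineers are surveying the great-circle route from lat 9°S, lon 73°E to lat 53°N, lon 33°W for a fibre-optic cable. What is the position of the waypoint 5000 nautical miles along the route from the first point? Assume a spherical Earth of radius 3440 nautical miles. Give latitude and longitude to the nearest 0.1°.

≈ lat 49.8°N, lon 4.7°E

Write both endpoints as unit vectors p₁, p₂ with components (cos φ cos λ, cos φ sin λ, sin φ).
The central angle between the endpoints is δ = arccos(p₁·p₂) ≈ 1.864 rad (106.8°). The total great-circle distance is δ·R ≈ 1.864 × 3440 ≈ 6411 nmi, so the target fraction is f = 5000/6411 ≈ 0.780.
Interpolate at f ≈ 0.780 with slerp weights a = sin((1−f)δ)/sin δ ≈ 0.417, b = sin(fδ)/sin δ ≈ 1.037.
p = a·p₁ + b·p₂ ≈ (0.644, 0.053, 0.763); φ = arcsin(p_z) ≈ 49.75°, λ = atan2(p_y, p_x) ≈ 4.75°.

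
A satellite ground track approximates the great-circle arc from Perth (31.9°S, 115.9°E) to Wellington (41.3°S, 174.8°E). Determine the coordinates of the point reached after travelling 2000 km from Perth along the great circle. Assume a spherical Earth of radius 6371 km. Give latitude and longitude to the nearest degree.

Convert each endpoint to a unit vector on the sphere (x = cos φ cos λ, y = cos φ sin λ, z = sin φ).
The central angle between the endpoints is δ = arccos(p₁·p₂) ≈ 0.825 rad (47.3°). The total great-circle distance is δ·R ≈ 0.825 × 6371 ≈ 5259 km, so the target fraction is f = 2000/5259 ≈ 0.380.
Interpolate at f ≈ 0.380 with slerp weights a = sin((1−f)δ)/sin δ ≈ 0.666, b = sin(fδ)/sin δ ≈ 0.420.
p = a·p₁ + b·p₂ ≈ (-0.561, 0.537, -0.629); φ = arcsin(p_z) ≈ -39.00°, λ = atan2(p_y, p_x) ≈ 136.25°.

≈ 39°S, 136°E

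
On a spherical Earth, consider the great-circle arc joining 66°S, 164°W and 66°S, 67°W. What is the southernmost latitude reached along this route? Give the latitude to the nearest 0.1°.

≈ 73.6°S

The great circle lies in the plane with unit normal n̂ = (p₁ × p₂)/|p₁ × p₂|.
Here n̂_z ≈ +0.283; the vertex latitude is φ_max = arccos|n̂_z| ≈ 73.6°.
Check via Clairaut: cos φ_max = |cos φ₁| · sin C = cos(66.0°)·sin(135.9°) ≈ 0.283, again giving ≈ 73.6°.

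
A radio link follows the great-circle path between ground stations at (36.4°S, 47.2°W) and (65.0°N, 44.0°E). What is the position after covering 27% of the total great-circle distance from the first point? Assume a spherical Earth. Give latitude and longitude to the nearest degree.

Write both endpoints as unit vectors p₁, p₂ with components (cos φ cos λ, cos φ sin λ, sin φ).
The central angle between the endpoints is δ = arccos(p₁·p₂) ≈ 2.147 rad (123.0°).
Interpolate at f = 0.27 with slerp weights a = sin((1−f)δ)/sin δ ≈ 1.193, b = sin(fδ)/sin δ ≈ 0.653.
p = a·p₁ + b·p₂ ≈ (0.851, -0.513, -0.116); φ = arcsin(p_z) ≈ -6.64°, λ = atan2(p_y, p_x) ≈ -31.06°.

≈ (7°S, 31°W)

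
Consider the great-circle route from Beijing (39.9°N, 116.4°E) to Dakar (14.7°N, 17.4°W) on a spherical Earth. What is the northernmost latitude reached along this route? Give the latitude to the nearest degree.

The great circle lies in the plane with unit normal n̂ = (p₁ × p₂)/|p₁ × p₂|.
Here n̂_z ≈ -0.572; the vertex latitude is φ_max = arccos|n̂_z| ≈ 55.1°.
Check via Clairaut: cos φ_max = |cos φ₁| · sin C = cos(39.9°)·sin(48.2°) ≈ 0.572, again giving ≈ 55.1°.

≈ 55°N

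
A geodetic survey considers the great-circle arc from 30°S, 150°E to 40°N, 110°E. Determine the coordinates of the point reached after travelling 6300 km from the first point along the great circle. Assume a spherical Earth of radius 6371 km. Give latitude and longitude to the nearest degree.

≈ 21°N, 123°E

Write both endpoints as unit vectors p₁, p₂ with components (cos φ cos λ, cos φ sin λ, sin φ).
The central angle between the endpoints is δ = arccos(p₁·p₂) ≈ 1.383 rad (79.2°). The total great-circle distance is δ·R ≈ 1.383 × 6371 ≈ 8810 km, so the target fraction is f = 6300/8810 ≈ 0.715.
Interpolate at f ≈ 0.715 with slerp weights a = sin((1−f)δ)/sin δ ≈ 0.391, b = sin(fδ)/sin δ ≈ 0.850.
p = a·p₁ + b·p₂ ≈ (-0.516, 0.781, 0.351); φ = arcsin(p_z) ≈ 20.56°, λ = atan2(p_y, p_x) ≈ 123.43°.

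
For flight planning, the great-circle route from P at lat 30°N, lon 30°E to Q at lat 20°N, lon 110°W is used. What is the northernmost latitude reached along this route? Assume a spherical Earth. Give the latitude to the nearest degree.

≈ 54°N

The great circle lies in the plane with unit normal n̂ = (p₁ × p₂)/|p₁ × p₂|.
Here n̂_z ≈ -0.587; the vertex latitude is φ_max = arccos|n̂_z| ≈ 54.1°.
Check via Clairaut: cos φ_max = |cos φ₁| · sin C = cos(30.0°)·sin(42.6°) ≈ 0.587, again giving ≈ 54.1°.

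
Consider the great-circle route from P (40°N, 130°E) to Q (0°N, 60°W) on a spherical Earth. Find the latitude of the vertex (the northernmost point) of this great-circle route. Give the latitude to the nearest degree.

The great circle lies in the plane with unit normal n̂ = (p₁ × p₂)/|p₁ × p₂|.
Here n̂_z ≈ +0.203; the vertex latitude is φ_max = arccos|n̂_z| ≈ 78.3°.

≈ 78°N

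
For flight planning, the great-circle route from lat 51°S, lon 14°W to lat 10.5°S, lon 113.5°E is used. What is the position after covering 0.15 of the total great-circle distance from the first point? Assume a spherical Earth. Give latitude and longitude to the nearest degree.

≈ lat 58°S, lon 10°E

Write both endpoints as unit vectors p₁, p₂ with components (cos φ cos λ, cos φ sin λ, sin φ).
The central angle between the endpoints is δ = arccos(p₁·p₂) ≈ 1.808 rad (103.6°).
Interpolate at f = 0.15 with slerp weights a = sin((1−f)δ)/sin δ ≈ 1.028, b = sin(fδ)/sin δ ≈ 0.276.
p = a·p₁ + b·p₂ ≈ (0.520, 0.092, -0.849); φ = arcsin(p_z) ≈ -58.14°, λ = atan2(p_y, p_x) ≈ 10.04°.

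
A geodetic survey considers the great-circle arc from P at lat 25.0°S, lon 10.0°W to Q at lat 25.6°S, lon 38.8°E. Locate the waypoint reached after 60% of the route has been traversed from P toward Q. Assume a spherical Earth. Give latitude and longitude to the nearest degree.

≈ lat 27°S, lon 19°E

Write both endpoints as unit vectors p₁, p₂ with components (cos φ cos λ, cos φ sin λ, sin φ).
The central angle between the endpoints is δ = arccos(p₁·p₂) ≈ 0.766 rad (43.9°).
Interpolate at f = 0.60 with slerp weights a = sin((1−f)δ)/sin δ ≈ 0.435, b = sin(fδ)/sin δ ≈ 0.640.
p = a·p₁ + b·p₂ ≈ (0.838, 0.293, -0.460); φ = arcsin(p_z) ≈ -27.41°, λ = atan2(p_y, p_x) ≈ 19.28°.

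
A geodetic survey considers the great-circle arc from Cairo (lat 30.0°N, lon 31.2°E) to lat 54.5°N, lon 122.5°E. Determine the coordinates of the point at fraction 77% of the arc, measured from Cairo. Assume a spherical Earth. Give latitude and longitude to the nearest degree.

Write both endpoints as unit vectors p₁, p₂ with components (cos φ cos λ, cos φ sin λ, sin φ).
The central angle between the endpoints is δ = arccos(p₁·p₂) ≈ 1.164 rad (66.7°).
Interpolate at f = 0.77 with slerp weights a = sin((1−f)δ)/sin δ ≈ 0.288, b = sin(fδ)/sin δ ≈ 0.850.
p = a·p₁ + b·p₂ ≈ (-0.052, 0.546, 0.836); φ = arcsin(p_z) ≈ 56.76°, λ = atan2(p_y, p_x) ≈ 95.44°.

≈ lat 57°N, lon 95°E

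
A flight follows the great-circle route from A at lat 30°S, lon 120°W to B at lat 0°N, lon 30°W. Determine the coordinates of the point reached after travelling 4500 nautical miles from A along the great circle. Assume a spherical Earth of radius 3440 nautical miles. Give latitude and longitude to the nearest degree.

≈ lat 7°S, lon 43°W

Convert each endpoint to a unit vector on the sphere (x = cos φ cos λ, y = cos φ sin λ, z = sin φ).
The central angle between the endpoints is δ = arccos(p₁·p₂) ≈ 1.571 rad (90.0°). The total great-circle distance is δ·R ≈ 1.571 × 3440 ≈ 5404 nmi, so the target fraction is f = 4500/5404 ≈ 0.833.
Interpolate at f ≈ 0.833 with slerp weights a = sin((1−f)δ)/sin δ ≈ 0.260, b = sin(fδ)/sin δ ≈ 0.966.
p = a·p₁ + b·p₂ ≈ (0.724, -0.678, -0.130); φ = arcsin(p_z) ≈ -7.46°, λ = atan2(p_y, p_x) ≈ -43.11°.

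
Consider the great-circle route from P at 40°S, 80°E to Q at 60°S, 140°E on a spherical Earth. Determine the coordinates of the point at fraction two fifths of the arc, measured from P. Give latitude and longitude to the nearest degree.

≈ 51°S, 97°E

The haversine formula gives a central angle δ ≈ 0.725 rad (41.6°) between the endpoints.
Interpolate at f = 2/5 with slerp weights a = sin((1−f)δ)/sin δ ≈ 0.636, b = sin(fδ)/sin δ ≈ 0.431.
p = a·p₁ + b·p₂ ≈ (-0.081, 0.618, -0.782); φ = arcsin(p_z) ≈ -51.44°, λ = atan2(p_y, p_x) ≈ 97.43°.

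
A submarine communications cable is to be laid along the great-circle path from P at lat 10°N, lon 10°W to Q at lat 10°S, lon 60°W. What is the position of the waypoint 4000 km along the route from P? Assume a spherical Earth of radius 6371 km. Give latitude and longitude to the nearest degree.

≈ lat 4°S, lon 43°W

The haversine formula gives a central angle δ ≈ 0.936 rad (53.6°) between the endpoints. The total great-circle distance is δ·R ≈ 0.936 × 6371 ≈ 5961 km, so the target fraction is f = 4000/5961 ≈ 0.671.
Interpolate at f ≈ 0.671 with slerp weights a = sin((1−f)δ)/sin δ ≈ 0.376, b = sin(fδ)/sin δ ≈ 0.730.
p = a·p₁ + b·p₂ ≈ (0.724, -0.687, -0.061); φ = arcsin(p_z) ≈ -3.52°, λ = atan2(p_y, p_x) ≈ -43.47°.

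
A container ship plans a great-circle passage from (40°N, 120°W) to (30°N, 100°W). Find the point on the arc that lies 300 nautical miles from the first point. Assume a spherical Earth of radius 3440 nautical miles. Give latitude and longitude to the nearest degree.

≈ (38°N, 114°W)

Convert each endpoint to a unit vector on the sphere (x = cos φ cos λ, y = cos φ sin λ, z = sin φ).
The central angle between the endpoints is δ = arccos(p₁·p₂) ≈ 0.334 rad (19.1°). The total great-circle distance is δ·R ≈ 0.334 × 3440 ≈ 1148 nmi, so the target fraction is f = 300/1148 ≈ 0.261.
Interpolate at f ≈ 0.261 with slerp weights a = sin((1−f)δ)/sin δ ≈ 0.745, b = sin(fδ)/sin δ ≈ 0.266.
p = a·p₁ + b·p₂ ≈ (-0.325, -0.721, 0.612); φ = arcsin(p_z) ≈ 37.72°, λ = atan2(p_y, p_x) ≈ -114.29°.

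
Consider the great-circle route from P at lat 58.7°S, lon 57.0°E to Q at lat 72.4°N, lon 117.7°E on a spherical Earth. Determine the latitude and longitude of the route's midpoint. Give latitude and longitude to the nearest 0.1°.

Write both endpoints as unit vectors p₁, p₂ with components (cos φ cos λ, cos φ sin λ, sin φ).
The central angle between the endpoints is δ = arccos(p₁·p₂) ≈ 2.400 rad (137.5°).
Interpolate at f = 1/2 with slerp weights a = sin((1−f)δ)/sin δ ≈ 1.380, b = sin(fδ)/sin δ ≈ 1.380.
p = a·p₁ + b·p₂ ≈ (0.197, 0.971, 0.136); φ = arcsin(p_z) ≈ 7.83°, λ = atan2(p_y, p_x) ≈ 78.56°.

≈ lat 7.8°N, lon 78.6°E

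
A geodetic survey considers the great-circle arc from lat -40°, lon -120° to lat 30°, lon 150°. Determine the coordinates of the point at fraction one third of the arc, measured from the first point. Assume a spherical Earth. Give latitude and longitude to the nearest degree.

Convert each endpoint to a unit vector on the sphere (x = cos φ cos λ, y = cos φ sin λ, z = sin φ).
The central angle between the endpoints is δ = arccos(p₁·p₂) ≈ 1.898 rad (108.7°).
Interpolate at f = 1/3 with slerp weights a = sin((1−f)δ)/sin δ ≈ 1.007, b = sin(fδ)/sin δ ≈ 0.624.
p = a·p₁ + b·p₂ ≈ (-0.854, -0.398, -0.335); φ = arcsin(p_z) ≈ -19.58°, λ = atan2(p_y, p_x) ≈ -155.03°.

≈ lat -20°, lon -155°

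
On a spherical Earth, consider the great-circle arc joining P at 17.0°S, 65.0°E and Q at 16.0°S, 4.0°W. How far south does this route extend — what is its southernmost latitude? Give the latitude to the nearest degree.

The great circle lies in the plane with unit normal n̂ = (p₁ × p₂)/|p₁ × p₂|.
Here n̂_z ≈ -0.941; the vertex latitude is φ_max = arccos|n̂_z| ≈ 19.8°.
Check via Clairaut: cos φ_max = |cos φ₁| · sin C = cos(17.0°)·sin(100.3°) ≈ 0.941, again giving ≈ 19.8°.

≈ 20°S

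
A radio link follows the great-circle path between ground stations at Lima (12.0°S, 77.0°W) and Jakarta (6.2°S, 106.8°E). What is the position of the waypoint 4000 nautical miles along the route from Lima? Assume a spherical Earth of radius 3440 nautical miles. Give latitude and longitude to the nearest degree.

From cos δ = sin φ₁ sin φ₂ + cos φ₁ cos φ₂ cos Δλ, the central angle is δ ≈ 2.817 rad (161.4°). The total great-circle distance is δ·R ≈ 2.817 × 3440 ≈ 9691 nmi, so the target fraction is f = 4000/9691 ≈ 0.413.
Interpolate at f ≈ 0.413 with slerp weights a = sin((1−f)δ)/sin δ ≈ 3.126, b = sin(fδ)/sin δ ≈ 2.880.
p = a·p₁ + b·p₂ ≈ (-0.140, -0.239, -0.961); φ = arcsin(p_z) ≈ -73.94°, λ = atan2(p_y, p_x) ≈ -120.29°.

≈ (74°S, 120°W)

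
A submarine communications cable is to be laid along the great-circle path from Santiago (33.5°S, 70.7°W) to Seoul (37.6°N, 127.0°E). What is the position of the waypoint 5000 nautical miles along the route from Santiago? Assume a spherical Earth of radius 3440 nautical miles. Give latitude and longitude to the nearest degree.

Convert each endpoint to a unit vector on the sphere (x = cos φ cos λ, y = cos φ sin λ, z = sin φ).
The central angle between the endpoints is δ = arccos(p₁·p₂) ≈ 2.881 rad (165.1°). The total great-circle distance is δ·R ≈ 2.881 × 3440 ≈ 9910 nmi, so the target fraction is f = 5000/9910 ≈ 0.505.
Interpolate at f ≈ 0.505 with slerp weights a = sin((1−f)δ)/sin δ ≈ 3.837, b = sin(fδ)/sin δ ≈ 3.850.
p = a·p₁ + b·p₂ ≈ (-0.778, -0.584, 0.231); φ = arcsin(p_z) ≈ 13.38°, λ = atan2(p_y, p_x) ≈ -143.14°.

≈ 13°N, 143°W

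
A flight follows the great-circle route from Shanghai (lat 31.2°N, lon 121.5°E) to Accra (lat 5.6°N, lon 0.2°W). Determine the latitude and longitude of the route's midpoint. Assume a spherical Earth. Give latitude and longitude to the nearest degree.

≈ lat 34°N, lon 53°E

Write both endpoints as unit vectors p₁, p₂ with components (cos φ cos λ, cos φ sin λ, sin φ).
The central angle between the endpoints is δ = arccos(p₁·p₂) ≈ 1.979 rad (113.4°).
Interpolate at f = 1/2 with slerp weights a = sin((1−f)δ)/sin δ ≈ 0.910, b = sin(fδ)/sin δ ≈ 0.910.
p = a·p₁ + b·p₂ ≈ (0.499, 0.661, 0.560); φ = arcsin(p_z) ≈ 34.09°, λ = atan2(p_y, p_x) ≈ 52.93°.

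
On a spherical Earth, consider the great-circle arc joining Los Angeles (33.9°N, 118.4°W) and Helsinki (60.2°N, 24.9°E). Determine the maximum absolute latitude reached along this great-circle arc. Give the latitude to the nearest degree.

The great circle lies in the plane with unit normal n̂ = (p₁ × p₂)/|p₁ × p₂|.
Here n̂_z ≈ +0.249; the vertex latitude is φ_max = arccos|n̂_z| ≈ 75.6°.

≈ 76°N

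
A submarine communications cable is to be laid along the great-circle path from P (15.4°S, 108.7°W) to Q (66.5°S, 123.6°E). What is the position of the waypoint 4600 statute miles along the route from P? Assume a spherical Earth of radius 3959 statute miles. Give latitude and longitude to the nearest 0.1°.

≈ (70.9°S, 171.0°W)

From cos δ = sin φ₁ sin φ₂ + cos φ₁ cos φ₂ cos Δλ, the central angle is δ ≈ 1.562 rad (89.5°). The total great-circle distance is δ·R ≈ 1.562 × 3959 ≈ 6185 mi, so the target fraction is f = 4600/6185 ≈ 0.744.
Interpolate at f ≈ 0.744 with slerp weights a = sin((1−f)δ)/sin δ ≈ 0.390, b = sin(fδ)/sin δ ≈ 0.918.
p = a·p₁ + b·p₂ ≈ (-0.323, -0.051, -0.945); φ = arcsin(p_z) ≈ -70.91°, λ = atan2(p_y, p_x) ≈ -170.98°.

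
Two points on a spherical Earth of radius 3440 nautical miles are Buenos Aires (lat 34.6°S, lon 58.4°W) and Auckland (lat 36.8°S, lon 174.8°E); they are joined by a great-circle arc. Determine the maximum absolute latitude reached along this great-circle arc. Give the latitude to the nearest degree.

The great circle lies in the plane with unit normal n̂ = (p₁ × p₂)/|p₁ × p₂|.
Here n̂_z ≈ -0.529; the vertex latitude is φ_max = arccos|n̂_z| ≈ 58.1°.

≈ 58°S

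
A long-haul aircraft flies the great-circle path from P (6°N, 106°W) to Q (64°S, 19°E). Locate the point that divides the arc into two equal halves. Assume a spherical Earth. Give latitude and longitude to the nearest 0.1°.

From cos δ = sin φ₁ sin φ₂ + cos φ₁ cos φ₂ cos Δλ, the central angle is δ ≈ 1.922 rad (110.1°).
Interpolate at f = 1/2 with slerp weights a = sin((1−f)δ)/sin δ ≈ 0.873, b = sin(fδ)/sin δ ≈ 0.873.
p = a·p₁ + b·p₂ ≈ (0.123, -0.710, -0.693); φ = arcsin(p_z) ≈ -43.90°, λ = atan2(p_y, p_x) ≈ -80.21°.

≈ (43.9°S, 80.2°W)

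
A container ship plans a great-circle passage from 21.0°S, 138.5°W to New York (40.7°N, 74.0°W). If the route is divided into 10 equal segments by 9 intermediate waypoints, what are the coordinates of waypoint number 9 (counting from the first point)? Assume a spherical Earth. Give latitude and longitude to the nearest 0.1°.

Write both endpoints as unit vectors p₁, p₂ with components (cos φ cos λ, cos φ sin λ, sin φ).
The central angle between the endpoints is δ = arccos(p₁·p₂) ≈ 1.500 rad (85.9°).
Interpolate at f = 9/10 with slerp weights a = sin((1−f)δ)/sin δ ≈ 0.150, b = sin(fδ)/sin δ ≈ 0.978.
p = a·p₁ + b·p₂ ≈ (0.100, -0.805, 0.584); φ = arcsin(p_z) ≈ 35.74°, λ = atan2(p_y, p_x) ≈ -82.95°.

≈ 35.7°N, 82.9°W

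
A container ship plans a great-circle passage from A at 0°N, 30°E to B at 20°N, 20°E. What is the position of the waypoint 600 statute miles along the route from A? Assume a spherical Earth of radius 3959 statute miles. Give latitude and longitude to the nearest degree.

≈ 8°N, 26°E

Write both endpoints as unit vectors p₁, p₂ with components (cos φ cos λ, cos φ sin λ, sin φ).
The central angle between the endpoints is δ = arccos(p₁·p₂) ≈ 0.389 rad (22.3°). The total great-circle distance is δ·R ≈ 0.389 × 3959 ≈ 1539 mi, so the target fraction is f = 600/1539 ≈ 0.390.
Interpolate at f ≈ 0.390 with slerp weights a = sin((1−f)δ)/sin δ ≈ 0.620, b = sin(fδ)/sin δ ≈ 0.398.
p = a·p₁ + b·p₂ ≈ (0.889, 0.438, 0.136); φ = arcsin(p_z) ≈ 7.83°, λ = atan2(p_y, p_x) ≈ 26.24°.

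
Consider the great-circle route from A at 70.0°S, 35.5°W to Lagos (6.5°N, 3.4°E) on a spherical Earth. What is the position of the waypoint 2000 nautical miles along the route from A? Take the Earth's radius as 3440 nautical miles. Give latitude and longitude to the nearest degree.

≈ 40°S, 9°W

From cos δ = sin φ₁ sin φ₂ + cos φ₁ cos φ₂ cos Δλ, the central angle is δ ≈ 1.412 rad (80.9°). The total great-circle distance is δ·R ≈ 1.412 × 3440 ≈ 4857 nmi, so the target fraction is f = 2000/4857 ≈ 0.412.
Interpolate at f ≈ 0.412 with slerp weights a = sin((1−f)δ)/sin δ ≈ 0.748, b = sin(fδ)/sin δ ≈ 0.556.
p = a·p₁ + b·p₂ ≈ (0.760, -0.116, -0.640); φ = arcsin(p_z) ≈ -39.77°, λ = atan2(p_y, p_x) ≈ -8.66°.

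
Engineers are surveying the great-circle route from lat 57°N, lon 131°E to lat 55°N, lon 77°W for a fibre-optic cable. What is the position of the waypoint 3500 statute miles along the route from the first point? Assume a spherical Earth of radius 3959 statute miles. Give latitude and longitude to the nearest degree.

Write both endpoints as unit vectors p₁, p₂ with components (cos φ cos λ, cos φ sin λ, sin φ).
The central angle between the endpoints is δ = arccos(p₁·p₂) ≈ 1.147 rad (65.7°). The total great-circle distance is δ·R ≈ 1.147 × 3959 ≈ 4541 mi, so the target fraction is f = 3500/4541 ≈ 0.771.
Interpolate at f ≈ 0.771 with slerp weights a = sin((1−f)δ)/sin δ ≈ 0.285, b = sin(fδ)/sin δ ≈ 0.848.
p = a·p₁ + b·p₂ ≈ (0.008, -0.357, 0.934); φ = arcsin(p_z) ≈ 69.09°, λ = atan2(p_y, p_x) ≈ -88.79°.

≈ lat 69°N, lon 89°W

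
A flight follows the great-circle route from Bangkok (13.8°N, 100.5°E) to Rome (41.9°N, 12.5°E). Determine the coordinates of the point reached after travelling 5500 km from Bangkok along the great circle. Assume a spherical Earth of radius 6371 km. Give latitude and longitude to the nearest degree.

≈ 40°N, 52°E

Convert each endpoint to a unit vector on the sphere (x = cos φ cos λ, y = cos φ sin λ, z = sin φ).
The central angle between the endpoints is δ = arccos(p₁·p₂) ≈ 1.385 rad (79.4°). The total great-circle distance is δ·R ≈ 1.385 × 6371 ≈ 8825 km, so the target fraction is f = 5500/8825 ≈ 0.623.
Interpolate at f ≈ 0.623 with slerp weights a = sin((1−f)δ)/sin δ ≈ 0.507, b = sin(fδ)/sin δ ≈ 0.773.
p = a·p₁ + b·p₂ ≈ (0.472, 0.609, 0.637); φ = arcsin(p_z) ≈ 39.60°, λ = atan2(p_y, p_x) ≈ 52.21°.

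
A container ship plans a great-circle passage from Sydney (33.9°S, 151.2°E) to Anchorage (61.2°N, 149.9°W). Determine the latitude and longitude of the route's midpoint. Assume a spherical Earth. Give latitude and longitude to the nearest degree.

Convert each endpoint to a unit vector on the sphere (x = cos φ cos λ, y = cos φ sin λ, z = sin φ).
The central angle between the endpoints is δ = arccos(p₁·p₂) ≈ 1.857 rad (106.4°).
Interpolate at f = 1/2 with slerp weights a = sin((1−f)δ)/sin δ ≈ 0.835, b = sin(fδ)/sin δ ≈ 0.835.
p = a·p₁ + b·p₂ ≈ (-0.955, 0.132, 0.266); φ = arcsin(p_z) ≈ 15.42°, λ = atan2(p_y, p_x) ≈ 172.12°.

≈ 15°N, 172°E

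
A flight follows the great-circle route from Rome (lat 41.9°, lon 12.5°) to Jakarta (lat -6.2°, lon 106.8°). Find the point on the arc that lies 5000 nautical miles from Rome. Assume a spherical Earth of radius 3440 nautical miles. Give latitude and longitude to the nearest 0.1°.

≈ lat 3.2°, lon 96.3°

Convert each endpoint to a unit vector on the sphere (x = cos φ cos λ, y = cos φ sin λ, z = sin φ).
The central angle between the endpoints is δ = arccos(p₁·p₂) ≈ 1.699 rad (97.3°). The total great-circle distance is δ·R ≈ 1.699 × 3440 ≈ 5844 nmi, so the target fraction is f = 5000/5844 ≈ 0.856.
Interpolate at f ≈ 0.856 with slerp weights a = sin((1−f)δ)/sin δ ≈ 0.245, b = sin(fδ)/sin δ ≈ 1.001.
p = a·p₁ + b·p₂ ≈ (-0.110, 0.992, 0.055); φ = arcsin(p_z) ≈ 3.17°, λ = atan2(p_y, p_x) ≈ 96.31°.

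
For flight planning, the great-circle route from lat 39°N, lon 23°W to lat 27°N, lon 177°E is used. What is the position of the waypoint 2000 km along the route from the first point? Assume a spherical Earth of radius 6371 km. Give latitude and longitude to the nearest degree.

Convert each endpoint to a unit vector on the sphere (x = cos φ cos λ, y = cos φ sin λ, z = sin φ).
The central angle between the endpoints is δ = arccos(p₁·p₂) ≈ 1.944 rad (111.4°). The total great-circle distance is δ·R ≈ 1.944 × 6371 ≈ 12388 km, so the target fraction is f = 2000/12388 ≈ 0.161.
Interpolate at f ≈ 0.161 with slerp weights a = sin((1−f)δ)/sin δ ≈ 1.072, b = sin(fδ)/sin δ ≈ 0.332.
p = a·p₁ + b·p₂ ≈ (0.472, -0.310, 0.825); φ = arcsin(p_z) ≈ 55.62°, λ = atan2(p_y, p_x) ≈ -33.31°.

≈ lat 56°N, lon 33°W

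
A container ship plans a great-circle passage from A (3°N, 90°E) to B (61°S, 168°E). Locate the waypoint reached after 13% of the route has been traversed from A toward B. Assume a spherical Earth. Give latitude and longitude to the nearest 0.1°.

≈ (6.9°S, 95.4°E)

From cos δ = sin φ₁ sin φ₂ + cos φ₁ cos φ₂ cos Δλ, the central angle is δ ≈ 1.516 rad (86.9°).
Interpolate at f = 0.13 with slerp weights a = sin((1−f)δ)/sin δ ≈ 0.970, b = sin(fδ)/sin δ ≈ 0.196.
p = a·p₁ + b·p₂ ≈ (-0.093, 0.988, -0.121); φ = arcsin(p_z) ≈ -6.93°, λ = atan2(p_y, p_x) ≈ 95.37°.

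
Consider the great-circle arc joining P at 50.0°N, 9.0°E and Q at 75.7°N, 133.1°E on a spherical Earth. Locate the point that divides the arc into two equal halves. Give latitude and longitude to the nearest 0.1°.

≈ 72.6°N, 31.1°E

Write both endpoints as unit vectors p₁, p₂ with components (cos φ cos λ, cos φ sin λ, sin φ).
The central angle between the endpoints is δ = arccos(p₁·p₂) ≈ 0.859 rad (49.2°).
Interpolate at f = 1/2 with slerp weights a = sin((1−f)δ)/sin δ ≈ 0.550, b = sin(fδ)/sin δ ≈ 0.550.
p = a·p₁ + b·p₂ ≈ (0.256, 0.154, 0.954); φ = arcsin(p_z) ≈ 72.59°, λ = atan2(p_y, p_x) ≈ 31.08°.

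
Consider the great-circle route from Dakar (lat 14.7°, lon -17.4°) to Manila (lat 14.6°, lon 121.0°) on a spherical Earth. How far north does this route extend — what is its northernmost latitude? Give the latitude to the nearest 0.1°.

The great circle lies in the plane with unit normal n̂ = (p₁ × p₂)/|p₁ × p₂|.
Here n̂_z ≈ +0.805; the vertex latitude is φ_max = arccos|n̂_z| ≈ 36.4°.
Check via Clairaut: cos φ_max = |cos φ₁| · sin C = cos(14.7°)·sin(56.4°) ≈ 0.805, again giving ≈ 36.4°.

≈ 36.4°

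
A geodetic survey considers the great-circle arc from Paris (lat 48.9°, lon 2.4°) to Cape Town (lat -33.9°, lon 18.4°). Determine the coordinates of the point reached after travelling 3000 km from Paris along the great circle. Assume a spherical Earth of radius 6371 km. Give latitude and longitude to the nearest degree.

Convert each endpoint to a unit vector on the sphere (x = cos φ cos λ, y = cos φ sin λ, z = sin φ).
The central angle between the endpoints is δ = arccos(p₁·p₂) ≈ 1.466 rad (84.0°). The total great-circle distance is δ·R ≈ 1.466 × 6371 ≈ 9343 km, so the target fraction is f = 3000/9343 ≈ 0.321.
Interpolate at f ≈ 0.321 with slerp weights a = sin((1−f)δ)/sin δ ≈ 0.844, b = sin(fδ)/sin δ ≈ 0.456.
p = a·p₁ + b·p₂ ≈ (0.913, 0.143, 0.381); φ = arcsin(p_z) ≈ 22.42°, λ = atan2(p_y, p_x) ≈ 8.88°.

≈ lat 22°, lon 9°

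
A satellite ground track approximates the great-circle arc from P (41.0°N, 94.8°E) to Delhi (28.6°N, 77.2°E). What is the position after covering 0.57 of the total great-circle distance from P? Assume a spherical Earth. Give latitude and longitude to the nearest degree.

≈ (34°N, 84°E)

Convert each endpoint to a unit vector on the sphere (x = cos φ cos λ, y = cos φ sin λ, z = sin φ).
The central angle between the endpoints is δ = arccos(p₁·p₂) ≈ 0.331 rad (19.0°).
Interpolate at f = 0.57 with slerp weights a = sin((1−f)δ)/sin δ ≈ 0.436, b = sin(fδ)/sin δ ≈ 0.577.
p = a·p₁ + b·p₂ ≈ (0.085, 0.822, 0.563); φ = arcsin(p_z) ≈ 34.24°, λ = atan2(p_y, p_x) ≈ 84.12°.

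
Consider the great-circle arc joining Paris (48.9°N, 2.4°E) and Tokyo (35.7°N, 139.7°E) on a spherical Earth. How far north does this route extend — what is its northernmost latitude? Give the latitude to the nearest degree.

≈ 69°N

The great circle lies in the plane with unit normal n̂ = (p₁ × p₂)/|p₁ × p₂|.
Here n̂_z ≈ +0.362; the vertex latitude is φ_max = arccos|n̂_z| ≈ 68.7°.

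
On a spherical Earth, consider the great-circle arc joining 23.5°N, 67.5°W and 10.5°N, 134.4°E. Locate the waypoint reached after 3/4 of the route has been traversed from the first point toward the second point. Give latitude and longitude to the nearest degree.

Write both endpoints as unit vectors p₁, p₂ with components (cos φ cos λ, cos φ sin λ, sin φ).
The central angle between the endpoints is δ = arccos(p₁·p₂) ≈ 2.440 rad (139.8°).
Interpolate at f = 3/4 with slerp weights a = sin((1−f)δ)/sin δ ≈ 0.888, b = sin(fδ)/sin δ ≈ 1.498.
p = a·p₁ + b·p₂ ≈ (-0.719, 0.300, 0.627); φ = arcsin(p_z) ≈ 38.83°, λ = atan2(p_y, p_x) ≈ 157.35°.

≈ 39°N, 157°E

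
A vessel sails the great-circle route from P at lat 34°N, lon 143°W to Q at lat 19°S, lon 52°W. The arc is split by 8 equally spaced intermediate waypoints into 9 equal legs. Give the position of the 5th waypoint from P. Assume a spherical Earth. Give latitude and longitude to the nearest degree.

≈ lat 7°N, lon 89°W

Convert each endpoint to a unit vector on the sphere (x = cos φ cos λ, y = cos φ sin λ, z = sin φ).
The central angle between the endpoints is δ = arccos(p₁·p₂) ≈ 1.768 rad (101.3°).
Interpolate at f = 5/9 with slerp weights a = sin((1−f)δ)/sin δ ≈ 0.721, b = sin(fδ)/sin δ ≈ 0.848.
p = a·p₁ + b·p₂ ≈ (0.016, -0.992, 0.127); φ = arcsin(p_z) ≈ 7.31°, λ = atan2(p_y, p_x) ≈ -89.07°.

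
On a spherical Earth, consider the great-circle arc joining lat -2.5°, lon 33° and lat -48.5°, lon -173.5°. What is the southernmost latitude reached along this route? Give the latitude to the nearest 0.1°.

≈ -69.1°

The great circle lies in the plane with unit normal n̂ = (p₁ × p₂)/|p₁ × p₂|.
Here n̂_z ≈ +0.356; the vertex latitude is φ_max = arccos|n̂_z| ≈ 69.1°.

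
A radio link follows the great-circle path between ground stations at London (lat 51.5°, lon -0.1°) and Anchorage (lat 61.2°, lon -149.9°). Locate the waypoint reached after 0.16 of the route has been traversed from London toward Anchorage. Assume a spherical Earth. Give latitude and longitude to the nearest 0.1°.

The haversine formula gives a central angle δ ≈ 1.130 rad (64.7°) between the endpoints.
Interpolate at f = 0.16 with slerp weights a = sin((1−f)δ)/sin δ ≈ 0.899, b = sin(fδ)/sin δ ≈ 0.199.
p = a·p₁ + b·p₂ ≈ (0.477, -0.049, 0.878); φ = arcsin(p_z) ≈ 61.37°, λ = atan2(p_y, p_x) ≈ -5.87°.

≈ lat 61.4°, lon -5.9°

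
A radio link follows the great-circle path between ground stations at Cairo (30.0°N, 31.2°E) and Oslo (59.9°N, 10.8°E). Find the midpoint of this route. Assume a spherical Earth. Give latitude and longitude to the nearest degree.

Write both endpoints as unit vectors p₁, p₂ with components (cos φ cos λ, cos φ sin λ, sin φ).
The central angle between the endpoints is δ = arccos(p₁·p₂) ≈ 0.574 rad (32.9°).
Interpolate at f = 1/2 with slerp weights a = sin((1−f)δ)/sin δ ≈ 0.521, b = sin(fδ)/sin δ ≈ 0.521.
p = a·p₁ + b·p₂ ≈ (0.643, 0.283, 0.712); φ = arcsin(p_z) ≈ 45.37°, λ = atan2(p_y, p_x) ≈ 23.75°.

≈ 45°N, 24°E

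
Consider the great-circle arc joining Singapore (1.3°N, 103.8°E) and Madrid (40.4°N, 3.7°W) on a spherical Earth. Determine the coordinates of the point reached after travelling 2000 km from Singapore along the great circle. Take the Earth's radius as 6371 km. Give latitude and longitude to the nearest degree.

Convert each endpoint to a unit vector on the sphere (x = cos φ cos λ, y = cos φ sin λ, z = sin φ).
The central angle between the endpoints is δ = arccos(p₁·p₂) ≈ 1.787 rad (102.4°). The total great-circle distance is δ·R ≈ 1.787 × 6371 ≈ 11383 km, so the target fraction is f = 2000/11383 ≈ 0.176.
Interpolate at f ≈ 0.176 with slerp weights a = sin((1−f)δ)/sin δ ≈ 1.019, b = sin(fδ)/sin δ ≈ 0.316.
p = a·p₁ + b·p₂ ≈ (-0.003, 0.974, 0.228); φ = arcsin(p_z) ≈ 13.18°, λ = atan2(p_y, p_x) ≈ 90.16°.

≈ 13°N, 90°E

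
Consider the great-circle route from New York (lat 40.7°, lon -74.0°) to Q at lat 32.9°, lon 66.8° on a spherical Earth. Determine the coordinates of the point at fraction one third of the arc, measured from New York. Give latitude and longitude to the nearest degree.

≈ lat 63°, lon -34°

Write both endpoints as unit vectors p₁, p₂ with components (cos φ cos λ, cos φ sin λ, sin φ).
The central angle between the endpoints is δ = arccos(p₁·p₂) ≈ 1.710 rad (98.0°).
Interpolate at f = 1/3 with slerp weights a = sin((1−f)δ)/sin δ ≈ 0.918, b = sin(fδ)/sin δ ≈ 0.545.
p = a·p₁ + b·p₂ ≈ (0.372, -0.248, 0.894); φ = arcsin(p_z) ≈ 63.44°, λ = atan2(p_y, p_x) ≈ -33.70°.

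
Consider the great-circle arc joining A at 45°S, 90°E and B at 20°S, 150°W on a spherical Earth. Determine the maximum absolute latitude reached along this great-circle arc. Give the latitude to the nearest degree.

The great circle lies in the plane with unit normal n̂ = (p₁ × p₂)/|p₁ × p₂|.
Here n̂_z ≈ +0.578; the vertex latitude is φ_max = arccos|n̂_z| ≈ 54.7°.

≈ 55°S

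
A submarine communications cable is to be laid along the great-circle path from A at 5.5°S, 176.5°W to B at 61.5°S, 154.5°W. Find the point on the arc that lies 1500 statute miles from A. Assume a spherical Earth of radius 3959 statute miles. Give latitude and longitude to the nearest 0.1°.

≈ 26.7°S, 171.5°W

Convert each endpoint to a unit vector on the sphere (x = cos φ cos λ, y = cos φ sin λ, z = sin φ).
The central angle between the endpoints is δ = arccos(p₁·p₂) ≈ 1.019 rad (58.4°). The total great-circle distance is δ·R ≈ 1.019 × 3959 ≈ 4032 mi, so the target fraction is f = 1500/4032 ≈ 0.372.
Interpolate at f ≈ 0.372 with slerp weights a = sin((1−f)δ)/sin δ ≈ 0.701, b = sin(fδ)/sin δ ≈ 0.434.
p = a·p₁ + b·p₂ ≈ (-0.884, -0.132, -0.449); φ = arcsin(p_z) ≈ -26.68°, λ = atan2(p_y, p_x) ≈ -171.51°.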